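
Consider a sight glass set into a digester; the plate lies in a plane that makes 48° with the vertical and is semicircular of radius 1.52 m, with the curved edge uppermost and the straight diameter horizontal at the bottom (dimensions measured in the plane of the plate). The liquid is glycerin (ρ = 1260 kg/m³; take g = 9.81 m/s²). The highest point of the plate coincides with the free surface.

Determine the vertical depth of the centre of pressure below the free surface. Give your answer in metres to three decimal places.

γ = ρg = 1260 × 9.81 / 1000 = 12.3606 kN/m³.
The plate makes 48° with the vertical, i.e. θ = 90° − 48° = 42° to the horizontal. Measuring y along the incline from the free-surface line, vertical depth h = y·sinθ with sinθ = 0.669131.
The centroid lies 4r/(3π) = 0.645108 m above the diameter, so r − 4r/(3π) = 1.52 − 0.645108 = 0.874892 m below the topmost point, so y_c = 0.874892 m and h_c = 0.874892 × 0.669131 = 0.585417 m.
A = πr²/2 = π × 1.52²/2 = 3.62917 m².
Resultant F = γ·h_c·A = 12.3606 × 0.585417 × 3.62917 = 26.2611 kN.
I_c = (π/8 − 8/(9π))·r⁴ = 0.109757 × 1.52⁴ = 0.585877 m⁴.
Centre of pressure: y_p = y_c + I_c/(y_c·A) = 0.874892 + 0.585877/(0.874892 × 3.62917) = 0.874892 + 0.184521 = 1.05941 m along the plane.
Vertically, h_p = y_p·sinθ = 1.05941 × 0.669131 = 0.708884 m.

h_p = 0.709 m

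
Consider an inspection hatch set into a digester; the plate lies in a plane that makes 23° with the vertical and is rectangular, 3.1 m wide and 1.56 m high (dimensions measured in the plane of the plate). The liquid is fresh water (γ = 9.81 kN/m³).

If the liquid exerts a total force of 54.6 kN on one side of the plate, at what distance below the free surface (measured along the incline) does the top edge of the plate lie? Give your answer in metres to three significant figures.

y_top ≈ 0.470 m

γ = 9.81 kN/m³.
A = 3.1 × 1.56 = 4.836 m².
From F = γ·h_c·A, the centroid depth is h_c = 54.6/(9.81 × 4.836) = 1.1509 m.
The plate makes 23° with the vertical, i.e. θ = 90° − 23° = 67° to the horizontal. Measuring y along the incline from the free-surface line, vertical depth h = y·sinθ with sinθ = 0.920505.
Along the incline, y_c = h_c/sinθ = 1.1509/0.920505 = 1.25029 m.
The centroid lies 1.56/2 = 0.78 m below the top edge, so the top edge sits at y_top = 1.25029 − 0.78 = 0.47029 m along the incline.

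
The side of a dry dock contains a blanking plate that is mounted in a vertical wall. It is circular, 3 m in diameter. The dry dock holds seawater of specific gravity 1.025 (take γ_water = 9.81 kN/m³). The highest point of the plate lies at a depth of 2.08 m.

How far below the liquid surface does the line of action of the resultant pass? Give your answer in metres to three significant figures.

γ = 1.025 × 9.81 = 10.05525 kN/m³.
The centroid is at the centre, 1.5 m below the top of the plate, so the centroid depth is h_c = 2.08 + 1.5 = 3.58 m.
A = π(1.5)² = 7.06858 m².
Resultant F = γ·h_c·A = 10.05525 × 3.58 × 7.06858 = 254.453 kN.
I_c = πr⁴/4 = π × 1.5⁴/4 = 3.97608 m⁴.
Centre of pressure: y_p = y_c + I_c/(y_c·A) = 3.58 + 3.97608/(3.58 × 7.06858) = 3.58 + 0.157123 = 3.73712 m along the plane.

h_p = 3.74 m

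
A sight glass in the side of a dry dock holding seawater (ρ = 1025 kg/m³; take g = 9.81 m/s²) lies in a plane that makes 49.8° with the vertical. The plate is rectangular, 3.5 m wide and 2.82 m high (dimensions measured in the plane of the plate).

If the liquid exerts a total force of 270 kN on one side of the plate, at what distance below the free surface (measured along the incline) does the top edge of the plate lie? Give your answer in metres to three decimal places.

y_top ≈ 2.805 m

γ = ρg = 1025 × 9.81 / 1000 = 10.05525 kN/m³.
A = 3.5 × 2.82 = 9.87 m².
From F = γ·h_c·A, the centroid depth is h_c = 270/(10.05525 × 9.87) = 2.72053 m.
The plate makes 49.8° with the vertical, i.e. θ = 90° − 49.8° = 40.2° to the horizontal. Measuring y along the incline from the free-surface line, vertical depth h = y·sinθ with sinθ = 0.645458.
Along the incline, y_c = h_c/sinθ = 2.72053/0.645458 = 4.21488 m.
The centroid lies 2.82/2 = 1.41 m below the top edge, so the top edge sits at y_top = 4.21488 − 1.41 = 2.80488 m along the incline.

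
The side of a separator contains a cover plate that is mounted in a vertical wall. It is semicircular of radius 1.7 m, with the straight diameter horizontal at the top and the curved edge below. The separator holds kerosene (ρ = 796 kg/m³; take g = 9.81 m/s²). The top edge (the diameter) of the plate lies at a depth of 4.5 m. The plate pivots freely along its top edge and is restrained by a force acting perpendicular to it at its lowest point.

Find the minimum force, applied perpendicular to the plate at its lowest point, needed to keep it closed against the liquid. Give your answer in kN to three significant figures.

γ = ρg = 796 × 9.81 / 1000 = 7.80876 kN/m³.
The centroid of a semicircle lies 4r/(3π) = 0.721502 m from the diameter, here below the top edge, so the centroid depth is h_c = 4.5 + 0.721502 = 5.2215 m.
A = πr²/2 = π × 1.7²/2 = 4.5396 m².
Resultant F = γ·h_c·A = 7.80876 × 5.2215 × 4.5396 = 185.095 kN.
I_c = (π/8 − 8/(9π))·r⁴ = 0.109757 × 1.7⁴ = 0.916701 m⁴.
Centre of pressure: y_p = y_c + I_c/(y_c·A) = 5.2215 + 0.916701/(5.2215 × 4.5396) = 5.2215 + 0.0386736 = 5.26017 m along the plane.
The resultant acts 0.721502 + 0.0386736 = 0.760176 m (along the plate) below the hinge at the top edge, so the moment about the hinge is M = F × 0.760176 = 185.095 × 0.760176 = 140.705 kN·m.
A normal force at the bottom, 1.7 m from the hinge, must supply this moment: P = 140.705/1.7 = 82.7676 kN.

P ≈ 82.8 kN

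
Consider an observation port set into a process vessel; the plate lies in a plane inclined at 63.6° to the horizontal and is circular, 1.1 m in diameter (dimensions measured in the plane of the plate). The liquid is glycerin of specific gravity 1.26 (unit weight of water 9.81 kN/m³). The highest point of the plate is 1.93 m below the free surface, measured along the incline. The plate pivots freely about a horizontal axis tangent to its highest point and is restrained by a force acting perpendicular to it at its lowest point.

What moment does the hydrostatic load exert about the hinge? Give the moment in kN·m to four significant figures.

γ = 1.26 × 9.81 = 12.3606 kN/m³.
Let θ = 63.6° be the plate's angle to the horizontal; measure y along the incline from where the plane meets the free surface. Vertical depth h = y·sinθ with sinθ = 0.895712.
The centroid is at the centre, 0.55 m below the top of the plate, so y_c = 1.93 + 0.55 = 2.48 m and h_c = 2.48 × 0.895712 = 2.22137 m.
A = π(0.55)² = 0.950332 m².
Resultant F = γ·h_c·A = 12.3606 × 2.22137 × 0.950332 = 26.0937 kN.
I_c = πr⁴/4 = π × 0.55⁴/4 = 0.0718688 m⁴.
Centre of pressure: y_p = y_c + I_c/(y_c·A) = 2.48 + 0.0718688/(2.48 × 0.950332) = 2.48 + 0.0304939 = 2.51049 m along the plane.
The resultant acts 0.55 + 0.0304939 = 0.580494 m (along the plate) below the hinge at the top edge, so the moment about the hinge is M = F × 0.580494 = 26.0937 × 0.580494 = 15.1472 kN·m.

M ≈ 15.15 kN·m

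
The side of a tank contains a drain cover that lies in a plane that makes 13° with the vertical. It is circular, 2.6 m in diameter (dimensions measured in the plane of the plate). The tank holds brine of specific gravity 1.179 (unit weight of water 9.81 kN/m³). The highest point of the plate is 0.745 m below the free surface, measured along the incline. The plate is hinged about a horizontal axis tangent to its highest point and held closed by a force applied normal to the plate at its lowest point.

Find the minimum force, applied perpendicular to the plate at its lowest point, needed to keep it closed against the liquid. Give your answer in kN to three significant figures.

γ = 1.179 × 9.81 = 11.56599 kN/m³.
The plate makes 13° with the vertical, i.e. θ = 90° − 13° = 77° to the horizontal. Measuring y along the incline from the free-surface line, vertical depth h = y·sinθ with sinθ = 0.974370.
The centroid is at the centre, 1.3 m below the top of the plate, so y_c = 0.745 + 1.3 = 2.045 m and h_c = 2.045 × 0.974370 = 1.99259 m.
A = π(1.3)² = 5.30929 m².
Resultant F = γ·h_c·A = 11.56599 × 1.99259 × 5.30929 = 122.359 kN.
I_c = πr⁴/4 = π × 1.3⁴/4 = 2.24318 m⁴.
Centre of pressure: y_p = y_c + I_c/(y_c·A) = 2.045 + 2.24318/(2.045 × 5.30929) = 2.045 + 0.206602 = 2.2516 m along the plane.
The resultant acts 1.3 + 0.206602 = 1.5066 m (along the plate) below the hinge at the top edge, so the moment about the hinge is M = F × 1.5066 = 122.359 × 1.5066 = 184.346 kN·m.
A normal force at the bottom, 2.6 m from the hinge, must supply this moment: P = 184.346/2.6 = 70.9023 kN.

P ≈ 70.9 kN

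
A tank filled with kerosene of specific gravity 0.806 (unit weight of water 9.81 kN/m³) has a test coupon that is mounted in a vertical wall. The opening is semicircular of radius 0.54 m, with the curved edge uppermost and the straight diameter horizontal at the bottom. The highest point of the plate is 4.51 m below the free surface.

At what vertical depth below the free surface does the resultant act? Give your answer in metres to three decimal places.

γ = 0.806 × 9.81 = 7.90686 kN/m³.
The centroid lies 4r/(3π) = 0.229183 m above the diameter, so r − 4r/(3π) = 0.54 − 0.229183 = 0.310817 m below the topmost point, so the centroid depth is h_c = 4.51 + 0.310817 = 4.82082 m.
A = πr²/2 = π × 0.54²/2 = 0.458044 m².
Resultant F = γ·h_c·A = 7.90686 × 4.82082 × 0.458044 = 17.4595 kN.
I_c = (π/8 − 8/(9π))·r⁴ = 0.109757 × 0.54⁴ = 0.0093327 m⁴.
Centre of pressure: y_p = y_c + I_c/(y_c·A) = 4.82082 + 0.0093327/(4.82082 × 0.458044) = 4.82082 + 0.00422648 = 4.82505 m along the plane.

h_p = 4.825 m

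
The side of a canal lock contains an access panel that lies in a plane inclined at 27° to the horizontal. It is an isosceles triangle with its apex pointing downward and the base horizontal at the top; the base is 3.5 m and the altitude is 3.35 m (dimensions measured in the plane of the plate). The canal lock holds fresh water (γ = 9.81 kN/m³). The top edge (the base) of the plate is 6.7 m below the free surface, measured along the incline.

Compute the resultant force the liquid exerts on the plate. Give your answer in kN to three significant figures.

γ = 9.81 kN/m³.
Let θ = 27° be the plate's angle to the horizontal; measure y along the incline from where the plane meets the free surface. Vertical depth h = y·sinθ with sinθ = 0.453990.
With the apex down, the centroid sits h/3 = 3.35/3 = 1.11667 m below the base (the top edge), so y_c = 6.7 + 1.11667 = 7.81667 m and h_c = 7.81667 × 0.453990 = 3.54869 m.
A = ½ × 3.5 × 3.35 = 5.8625 m².
Resultant F = γ·h_c·A = 9.81 × 3.54869 × 5.8625 = 204.089 kN.

F ≈ 204 kN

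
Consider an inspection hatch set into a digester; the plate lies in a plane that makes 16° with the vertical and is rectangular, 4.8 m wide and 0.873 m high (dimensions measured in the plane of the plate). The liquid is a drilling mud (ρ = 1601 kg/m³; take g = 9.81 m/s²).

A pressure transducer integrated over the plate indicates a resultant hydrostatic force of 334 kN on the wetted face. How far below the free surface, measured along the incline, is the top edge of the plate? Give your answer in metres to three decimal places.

y_top ≈ 4.843 m

γ = ρg = 1601 × 9.81 / 1000 = 15.70581 kN/m³.
A = 4.8 × 0.873 = 4.1904 m².
From F = γ·h_c·A, the centroid depth is h_c = 334/(15.70581 × 4.1904) = 5.07494 m.
The plate makes 16° with the vertical, i.e. θ = 90° − 16° = 74° to the horizontal. Measuring y along the incline from the free-surface line, vertical depth h = y·sinθ with sinθ = 0.961262.
Along the incline, y_c = h_c/sinθ = 5.07494/0.961262 = 5.27946 m.
The centroid lies 0.873/2 = 0.4365 m below the top edge, so the top edge sits at y_top = 5.27946 − 0.4365 = 4.84296 m along the incline.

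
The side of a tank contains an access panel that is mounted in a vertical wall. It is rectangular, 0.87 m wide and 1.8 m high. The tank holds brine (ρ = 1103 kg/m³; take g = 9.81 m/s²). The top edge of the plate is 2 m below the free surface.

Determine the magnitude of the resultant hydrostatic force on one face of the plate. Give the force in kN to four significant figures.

F ≈ 49.14 kN

γ = ρg = 1103 × 9.81 / 1000 = 10.82043 kN/m³.
The centroid lies 1.8/2 = 0.9 m below the top edge, so the centroid depth is h_c = 2 + 0.9 = 2.9 m.
A = 0.87 × 1.8 = 1.566 m².
Resultant F = γ·h_c·A = 10.82043 × 2.9 × 1.566 = 49.1399 kN.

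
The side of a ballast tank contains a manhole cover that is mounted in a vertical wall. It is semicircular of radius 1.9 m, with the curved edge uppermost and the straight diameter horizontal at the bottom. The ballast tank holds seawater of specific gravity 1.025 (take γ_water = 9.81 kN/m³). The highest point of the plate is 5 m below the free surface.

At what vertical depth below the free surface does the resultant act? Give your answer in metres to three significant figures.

h_p = 6.14 m

γ = 1.025 × 9.81 = 10.05525 kN/m³.
The centroid lies 4r/(3π) = 0.806385 m above the diameter, so r − 4r/(3π) = 1.9 − 0.806385 = 1.09361 m below the topmost point, so the centroid depth is h_c = 5 + 1.09361 = 6.09361 m.
A = πr²/2 = π × 1.9²/2 = 5.67057 m².
Resultant F = γ·h_c·A = 10.05525 × 6.09361 × 5.67057 = 347.452 kN.
I_c = (π/8 − 8/(9π))·r⁴ = 0.109757 × 1.9⁴ = 1.43036 m⁴.
Centre of pressure: y_p = y_c + I_c/(y_c·A) = 6.09361 + 1.43036/(6.09361 × 5.67057) = 6.09361 + 0.0413946 = 6.135 m along the plane.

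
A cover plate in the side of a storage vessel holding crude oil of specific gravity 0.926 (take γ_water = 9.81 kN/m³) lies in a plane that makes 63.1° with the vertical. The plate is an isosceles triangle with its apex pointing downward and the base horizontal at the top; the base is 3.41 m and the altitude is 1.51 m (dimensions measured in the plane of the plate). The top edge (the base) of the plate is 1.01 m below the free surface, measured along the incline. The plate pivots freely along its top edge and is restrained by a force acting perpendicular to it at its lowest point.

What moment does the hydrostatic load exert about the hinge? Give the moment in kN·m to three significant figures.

γ = 0.926 × 9.81 = 9.08406 kN/m³.
The plate makes 63.1° with the vertical, i.e. θ = 90° − 63.1° = 26.9° to the horizontal. Measuring y along the incline from the free-surface line, vertical depth h = y·sinθ with sinθ = 0.452435.
With the apex down, the centroid sits h/3 = 1.51/3 = 0.503333 m below the base (the top edge), so y_c = 1.01 + 0.503333 = 1.51333 m and h_c = 1.51333 × 0.452435 = 0.684683 m.
A = ½ × 3.41 × 1.51 = 2.57455 m².
Resultant F = γ·h_c·A = 9.08406 × 0.684683 × 2.57455 = 16.0129 kN.
I_c = b·h³/36 = 3.41 × 1.51³/36 = 0.326124 m⁴.
Centre of pressure: y_p = y_c + I_c/(y_c·A) = 1.51333 + 0.326124/(1.51333 × 2.57455) = 1.51333 + 0.0837043 = 1.59703 m along the plane.
The resultant acts 0.503333 + 0.0837043 = 0.587037 m (along the plate) below the hinge at the top edge, so the moment about the hinge is M = F × 0.587037 = 16.0129 × 0.587037 = 9.40016 kN·m.

M ≈ 9.40 kN·m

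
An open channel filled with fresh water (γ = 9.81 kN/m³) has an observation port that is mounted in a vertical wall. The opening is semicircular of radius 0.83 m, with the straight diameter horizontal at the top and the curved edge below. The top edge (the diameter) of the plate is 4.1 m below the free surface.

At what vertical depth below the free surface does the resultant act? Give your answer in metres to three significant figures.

γ = 9.81 kN/m³.
The centroid of a semicircle lies 4r/(3π) = 0.352263 m from the diameter, here below the top edge, so the centroid depth is h_c = 4.1 + 0.352263 = 4.45226 m.
A = πr²/2 = π × 0.83²/2 = 1.08212 m².
Resultant F = γ·h_c·A = 9.81 × 4.45226 × 1.08212 = 47.2634 kN.
I_c = (π/8 − 8/(9π))·r⁴ = 0.109757 × 0.83⁴ = 0.0520888 m⁴.
Centre of pressure: y_p = y_c + I_c/(y_c·A) = 4.45226 + 0.0520888/(4.45226 × 1.08212) = 4.45226 + 0.0108116 = 4.46307 m along the plane.

h_p = 4.46 m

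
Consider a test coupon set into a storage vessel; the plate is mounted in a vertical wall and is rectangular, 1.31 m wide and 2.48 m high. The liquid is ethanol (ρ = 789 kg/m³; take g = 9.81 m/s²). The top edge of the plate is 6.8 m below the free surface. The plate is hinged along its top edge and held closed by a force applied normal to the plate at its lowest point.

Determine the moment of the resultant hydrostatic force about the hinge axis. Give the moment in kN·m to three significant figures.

γ = ρg = 789 × 9.81 / 1000 = 7.74009 kN/m³.
The centroid lies 2.48/2 = 1.24 m below the top edge, so the centroid depth is h_c = 6.8 + 1.24 = 8.04 m.
A = 1.31 × 2.48 = 3.2488 m².
Resultant F = γ·h_c·A = 7.74009 × 8.04 × 3.2488 = 202.174 kN.
I_c = b·h³/12 = 1.31 × 2.48³/12 = 1.66512 m⁴.
Centre of pressure: y_p = y_c + I_c/(y_c·A) = 8.04 + 1.66512/(8.04 × 3.2488) = 8.04 + 0.063748 = 8.10375 m along the plane.
The resultant acts 1.24 + 0.063748 = 1.30375 m (along the plate) below the hinge at the top edge, so the moment about the hinge is M = F × 1.30375 = 202.174 × 1.30375 = 263.584 kN·m.

M ≈ 264 kN·m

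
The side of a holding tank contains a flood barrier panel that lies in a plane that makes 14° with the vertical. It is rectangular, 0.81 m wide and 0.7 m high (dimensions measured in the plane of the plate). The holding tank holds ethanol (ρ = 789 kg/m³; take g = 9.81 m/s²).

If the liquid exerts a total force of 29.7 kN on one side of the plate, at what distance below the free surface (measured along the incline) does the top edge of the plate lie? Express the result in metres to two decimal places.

γ = ρg = 789 × 9.81 / 1000 = 7.74009 kN/m³.
A = 0.81 × 0.7 = 0.567 m².
From F = γ·h_c·A, the centroid depth is h_c = 29.7/(7.74009 × 0.567) = 6.76749 m.
The plate makes 14° with the vertical, i.e. θ = 90° − 14° = 76° to the horizontal. Measuring y along the incline from the free-surface line, vertical depth h = y·sinθ with sinθ = 0.970296.
Along the incline, y_c = h_c/sinθ = 6.76749/0.970296 = 6.97467 m.
The centroid lies 0.7/2 = 0.35 m below the top edge, so the top edge sits at y_top = 6.97467 − 0.35 = 6.62467 m along the incline.

y_top ≈ 6.62 m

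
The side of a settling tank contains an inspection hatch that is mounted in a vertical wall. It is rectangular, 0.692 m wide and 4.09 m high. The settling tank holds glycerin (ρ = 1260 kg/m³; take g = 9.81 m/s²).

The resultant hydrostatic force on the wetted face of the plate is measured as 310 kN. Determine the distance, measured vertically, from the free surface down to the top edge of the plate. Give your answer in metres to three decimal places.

d_top ≈ 6.816 m

γ = ρg = 1260 × 9.81 / 1000 = 12.3606 kN/m³.
A = 0.692 × 4.09 = 2.83028 m².
From F = γ·h_c·A, the centroid depth is h_c = 310/(12.3606 × 2.83028) = 8.8612 m.
The centroid lies 4.09/2 = 2.045 m below the top edge, so the top edge sits at h_top = 8.8612 − 2.045 = 6.8162 m below the surface.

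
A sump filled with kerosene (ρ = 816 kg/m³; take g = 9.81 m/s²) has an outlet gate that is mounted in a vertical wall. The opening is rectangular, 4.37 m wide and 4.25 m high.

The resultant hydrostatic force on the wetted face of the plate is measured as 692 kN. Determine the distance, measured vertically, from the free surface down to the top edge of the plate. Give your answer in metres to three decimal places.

d_top ≈ 2.530 m

γ = ρg = 816 × 9.81 / 1000 = 8.00496 kN/m³.
A = 4.37 × 4.25 = 18.5725 m².
From F = γ·h_c·A, the centroid depth is h_c = 692/(8.00496 × 18.5725) = 4.65454 m.
The centroid lies 4.25/2 = 2.125 m below the top edge, so the top edge sits at h_top = 4.65454 − 2.125 = 2.52954 m below the surface.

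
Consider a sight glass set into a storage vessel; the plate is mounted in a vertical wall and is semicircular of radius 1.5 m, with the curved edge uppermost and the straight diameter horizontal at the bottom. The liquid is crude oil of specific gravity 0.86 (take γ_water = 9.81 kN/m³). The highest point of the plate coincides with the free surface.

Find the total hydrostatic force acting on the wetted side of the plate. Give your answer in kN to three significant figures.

F ≈ 25.7 kN

γ = 0.86 × 9.81 = 8.4366 kN/m³.
The centroid lies 4r/(3π) = 0.63662 m above the diameter, so r − 4r/(3π) = 1.5 − 0.63662 = 0.86338 m below the topmost point, so the centroid depth is h_c = 0.86338 m.
A = πr²/2 = π × 1.5²/2 = 3.53429 m².
Resultant F = γ·h_c·A = 8.4366 × 0.86338 × 3.53429 = 25.7437 kN.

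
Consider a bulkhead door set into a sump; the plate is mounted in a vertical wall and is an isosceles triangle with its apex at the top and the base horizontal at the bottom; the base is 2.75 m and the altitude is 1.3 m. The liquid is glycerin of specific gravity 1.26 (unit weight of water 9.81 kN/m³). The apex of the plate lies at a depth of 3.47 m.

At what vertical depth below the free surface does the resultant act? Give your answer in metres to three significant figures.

h_p = 4.36 m

γ = 1.26 × 9.81 = 12.3606 kN/m³.
With the apex up, the centroid sits 2h/3 = 2 × 1.3/3 = 0.866667 m below the apex, so the centroid depth is h_c = 3.47 + 0.866667 = 4.33667 m.
A = ½ × 2.75 × 1.3 = 1.7875 m².
Resultant F = γ·h_c·A = 12.3606 × 4.33667 × 1.7875 = 95.8169 kN.
I_c = b·h³/36 = 2.75 × 1.3³/36 = 0.167826 m⁴.
Centre of pressure: y_p = y_c + I_c/(y_c·A) = 4.33667 + 0.167826/(4.33667 × 1.7875) = 4.33667 + 0.0216499 = 4.35832 m along the plane.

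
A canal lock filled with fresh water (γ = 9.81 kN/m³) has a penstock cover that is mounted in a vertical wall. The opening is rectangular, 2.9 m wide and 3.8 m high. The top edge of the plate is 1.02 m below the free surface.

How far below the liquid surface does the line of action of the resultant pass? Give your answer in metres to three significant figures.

h_p = 3.33 m

γ = 9.81 kN/m³.
The centroid lies 3.8/2 = 1.9 m below the top edge, so the centroid depth is h_c = 1.02 + 1.9 = 2.92 m.
A = 2.9 × 3.8 = 11.02 m².
Resultant F = γ·h_c·A = 9.81 × 2.92 × 11.02 = 315.67 kN.
I_c = b·h³/12 = 2.9 × 3.8³/12 = 13.2607 m⁴.
Centre of pressure: y_p = y_c + I_c/(y_c·A) = 2.92 + 13.2607/(2.92 × 11.02) = 2.92 + 0.412099 = 3.3321 m along the plane.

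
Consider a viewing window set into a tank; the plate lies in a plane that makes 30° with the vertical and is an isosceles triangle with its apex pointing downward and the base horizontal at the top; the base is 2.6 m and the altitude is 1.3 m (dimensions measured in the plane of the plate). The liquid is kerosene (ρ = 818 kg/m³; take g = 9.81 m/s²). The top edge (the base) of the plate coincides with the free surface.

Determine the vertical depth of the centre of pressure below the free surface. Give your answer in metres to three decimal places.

h_p = 0.563 m

γ = ρg = 818 × 9.81 / 1000 = 8.02458 kN/m³.
The plate makes 30° with the vertical, i.e. θ = 90° − 30° = 60° to the horizontal. Measuring y along the incline from the free-surface line, vertical depth h = y·sinθ with sinθ = 0.866025.
With the apex down, the centroid sits h/3 = 1.3/3 = 0.433333 m below the base (the top edge), so y_c = 0.433333 m and h_c = 0.433333 × 0.866025 = 0.375277 m.
A = ½ × 2.6 × 1.3 = 1.69 m².
Resultant F = γ·h_c·A = 8.02458 × 0.375277 × 1.69 = 5.08933 kN.
I_c = b·h³/36 = 2.6 × 1.3³/36 = 0.158672 m⁴.
Centre of pressure: y_p = y_c + I_c/(y_c·A) = 0.433333 + 0.158672/(0.433333 × 1.69) = 0.433333 + 0.216667 = 0.65 m along the plane.
Vertically, h_p = y_p·sinθ = 0.65 × 0.866025 = 0.562916 m.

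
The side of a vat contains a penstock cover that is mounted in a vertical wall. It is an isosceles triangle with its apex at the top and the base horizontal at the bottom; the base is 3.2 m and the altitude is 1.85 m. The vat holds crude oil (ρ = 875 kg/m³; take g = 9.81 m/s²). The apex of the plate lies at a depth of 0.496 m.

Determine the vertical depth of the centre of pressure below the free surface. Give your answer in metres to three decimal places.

γ = ρg = 875 × 9.81 / 1000 = 8.58375 kN/m³.
With the apex up, the centroid sits 2h/3 = 2 × 1.85/3 = 1.23333 m below the apex, so the centroid depth is h_c = 0.496 + 1.23333 = 1.72933 m.
A = ½ × 3.2 × 1.85 = 2.96 m².
Resultant F = γ·h_c·A = 8.58375 × 1.72933 × 2.96 = 43.9386 kN.
I_c = b·h³/36 = 3.2 × 1.85³/36 = 0.562811 m⁴.
Centre of pressure: y_p = y_c + I_c/(y_c·A) = 1.72933 + 0.562811/(1.72933 × 2.96) = 1.72933 + 0.109949 = 1.83928 m along the plane.

h_p = 1.839 m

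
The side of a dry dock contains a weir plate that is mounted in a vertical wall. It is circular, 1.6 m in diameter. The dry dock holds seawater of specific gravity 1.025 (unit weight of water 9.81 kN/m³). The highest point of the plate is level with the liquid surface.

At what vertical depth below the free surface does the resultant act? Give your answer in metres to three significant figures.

γ = 1.025 × 9.81 = 10.05525 kN/m³.
The centroid is at the centre, 0.8 m below the top of the plate, so the centroid depth is h_c = 0.8 m.
A = π(0.8)² = 2.01062 m².
Resultant F = γ·h_c·A = 10.05525 × 0.8 × 2.01062 = 16.1738 kN.
I_c = πr⁴/4 = π × 0.8⁴/4 = 0.321699 m⁴.
Centre of pressure: y_p = y_c + I_c/(y_c·A) = 0.8 + 0.321699/(0.8 × 2.01062) = 0.8 + 0.2 = 1 m along the plane.

h_p = 1.00 m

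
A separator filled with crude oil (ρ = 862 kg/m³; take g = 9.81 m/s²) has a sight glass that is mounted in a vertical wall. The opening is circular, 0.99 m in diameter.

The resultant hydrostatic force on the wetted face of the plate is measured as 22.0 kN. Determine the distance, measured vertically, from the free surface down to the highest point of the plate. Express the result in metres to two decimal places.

d_top ≈ 2.88 m

γ = ρg = 862 × 9.81 / 1000 = 8.45622 kN/m³.
A = π(0.495)² = 0.769769 m².
From F = γ·h_c·A, the centroid depth is h_c = 22.0/(8.45622 × 0.769769) = 3.37976 m.
The centroid is at the centre, 0.495 m below the top of the plate, so the highest point sits at h_top = 3.37976 − 0.495 = 2.88476 m below the surface.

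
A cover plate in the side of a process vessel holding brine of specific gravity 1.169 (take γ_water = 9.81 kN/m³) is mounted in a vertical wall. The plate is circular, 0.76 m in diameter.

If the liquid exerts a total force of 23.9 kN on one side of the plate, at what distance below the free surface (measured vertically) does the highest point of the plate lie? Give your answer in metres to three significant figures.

γ = 1.169 × 9.81 = 11.46789 kN/m³.
A = π(0.38)² = 0.453646 m².
From F = γ·h_c·A, the centroid depth is h_c = 23.9/(11.46789 × 0.453646) = 4.59407 m.
The centroid is at the centre, 0.38 m below the top of the plate, so the highest point sits at h_top = 4.59407 − 0.38 = 4.21407 m below the surface.

d_top ≈ 4.21 m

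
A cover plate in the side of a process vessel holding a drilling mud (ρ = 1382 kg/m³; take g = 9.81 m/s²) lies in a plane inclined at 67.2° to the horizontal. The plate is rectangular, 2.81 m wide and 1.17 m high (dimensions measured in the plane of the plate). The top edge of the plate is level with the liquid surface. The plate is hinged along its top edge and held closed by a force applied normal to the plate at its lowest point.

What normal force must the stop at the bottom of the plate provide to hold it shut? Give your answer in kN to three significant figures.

γ = ρg = 1382 × 9.81 / 1000 = 13.55742 kN/m³.
Let θ = 67.2° be the plate's angle to the horizontal; measure y along the incline from where the plane meets the free surface. Vertical depth h = y·sinθ with sinθ = 0.921863.
The centroid lies 1.17/2 = 0.585 m below the top edge, so y_c = 0.585 m and h_c = 0.585 × 0.921863 = 0.53929 m.
A = 2.81 × 1.17 = 3.2877 m².
Resultant F = γ·h_c·A = 13.55742 × 0.53929 × 3.2877 = 24.0376 kN.
I_c = b·h³/12 = 2.81 × 1.17³/12 = 0.375044 m⁴.
Centre of pressure: y_p = y_c + I_c/(y_c·A) = 0.585 + 0.375044/(0.585 × 3.2877) = 0.585 + 0.195 = 0.78 m along the plane.
The resultant acts 0.585 + 0.195 = 0.78 m (along the plate) below the hinge at the top edge, so the moment about the hinge is M = F × 0.78 = 24.0376 × 0.78 = 18.7493 kN·m.
A normal force at the bottom, 1.17 m from the hinge, must supply this moment: P = 18.7493/1.17 = 16.025 kN.

P ≈ 16.0 kN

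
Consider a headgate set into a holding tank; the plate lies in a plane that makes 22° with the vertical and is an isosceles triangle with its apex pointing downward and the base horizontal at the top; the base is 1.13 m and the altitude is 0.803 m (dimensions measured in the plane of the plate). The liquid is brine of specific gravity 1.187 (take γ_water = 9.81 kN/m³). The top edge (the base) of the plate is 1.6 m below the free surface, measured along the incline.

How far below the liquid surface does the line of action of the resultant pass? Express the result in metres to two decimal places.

h_p = 1.75 m

γ = 1.187 × 9.81 = 11.64447 kN/m³.
The plate makes 22° with the vertical, i.e. θ = 90° − 22° = 68° to the horizontal. Measuring y along the incline from the free-surface line, vertical depth h = y·sinθ with sinθ = 0.927184.
With the apex down, the centroid sits h/3 = 0.803/3 = 0.267667 m below the base (the top edge), so y_c = 1.6 + 0.267667 = 1.86767 m and h_c = 1.86767 × 0.927184 = 1.73167 m.
A = ½ × 1.13 × 0.803 = 0.453695 m².
Resultant F = γ·h_c·A = 11.64447 × 1.73167 × 0.453695 = 9.14848 kN.
I_c = b·h³/36 = 1.13 × 0.803³/36 = 0.0162526 m⁴.
Centre of pressure: y_p = y_c + I_c/(y_c·A) = 1.86767 + 0.0162526/(1.86767 × 0.453695) = 1.86767 + 0.0191804 = 1.88685 m along the plane.
Vertically, h_p = y_p·sinθ = 1.88685 × 0.927184 = 1.74946 m.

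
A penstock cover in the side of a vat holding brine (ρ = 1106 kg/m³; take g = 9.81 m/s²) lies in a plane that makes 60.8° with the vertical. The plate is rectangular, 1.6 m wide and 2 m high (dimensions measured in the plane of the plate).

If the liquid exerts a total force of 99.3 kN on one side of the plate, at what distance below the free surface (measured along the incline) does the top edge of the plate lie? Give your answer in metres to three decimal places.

y_top ≈ 4.862 m

γ = ρg = 1106 × 9.81 / 1000 = 10.84986 kN/m³.
A = 1.6 × 2 = 3.2 m².
From F = γ·h_c·A, the centroid depth is h_c = 99.3/(10.84986 × 3.2) = 2.86006 m.
The plate makes 60.8° with the vertical, i.e. θ = 90° − 60.8° = 29.2° to the horizontal. Measuring y along the incline from the free-surface line, vertical depth h = y·sinθ with sinθ = 0.487860.
Along the incline, y_c = h_c/sinθ = 2.86006/0.487860 = 5.86246 m.
The centroid lies 2/2 = 1 m below the top edge, so the top edge sits at y_top = 5.86246 − 1 = 4.86246 m along the incline.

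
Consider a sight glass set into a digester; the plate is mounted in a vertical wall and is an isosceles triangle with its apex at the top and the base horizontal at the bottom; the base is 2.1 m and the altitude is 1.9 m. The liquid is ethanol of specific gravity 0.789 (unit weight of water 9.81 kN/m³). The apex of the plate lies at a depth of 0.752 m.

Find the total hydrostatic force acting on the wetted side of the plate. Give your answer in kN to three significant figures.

γ = 0.789 × 9.81 = 7.74009 kN/m³.
With the apex up, the centroid sits 2h/3 = 2 × 1.9/3 = 1.26667 m below the apex, so the centroid depth is h_c = 0.752 + 1.26667 = 2.01867 m.
A = ½ × 2.1 × 1.9 = 1.995 m².
Resultant F = γ·h_c·A = 7.74009 × 2.01867 × 1.995 = 31.1713 kN.

F ≈ 31.2 kN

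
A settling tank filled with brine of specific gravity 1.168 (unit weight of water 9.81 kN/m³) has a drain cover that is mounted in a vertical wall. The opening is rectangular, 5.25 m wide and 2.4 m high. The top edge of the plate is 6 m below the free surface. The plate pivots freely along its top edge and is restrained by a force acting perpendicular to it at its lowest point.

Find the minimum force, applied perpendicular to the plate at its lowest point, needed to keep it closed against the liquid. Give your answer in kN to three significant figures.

γ = 1.168 × 9.81 = 11.45808 kN/m³.
The centroid lies 2.4/2 = 1.2 m below the top edge, so the centroid depth is h_c = 6 + 1.2 = 7.2 m.
A = 5.25 × 2.4 = 12.6 m².
Resultant F = γ·h_c·A = 11.45808 × 7.2 × 12.6 = 1039.48 kN.
I_c = b·h³/12 = 5.25 × 2.4³/12 = 6.048 m⁴.
Centre of pressure: y_p = y_c + I_c/(y_c·A) = 7.2 + 6.048/(7.2 × 12.6) = 7.2 + 0.0666667 = 7.26667 m along the plane.
The resultant acts 1.2 + 0.0666667 = 1.26667 m (along the plate) below the hinge at the top edge, so the moment about the hinge is M = F × 1.26667 = 1039.48 × 1.26667 = 1316.68 kN·m.
A normal force at the bottom, 2.4 m from the hinge, must supply this moment: P = 1316.68/2.4 = 548.617 kN.

P ≈ 549 kN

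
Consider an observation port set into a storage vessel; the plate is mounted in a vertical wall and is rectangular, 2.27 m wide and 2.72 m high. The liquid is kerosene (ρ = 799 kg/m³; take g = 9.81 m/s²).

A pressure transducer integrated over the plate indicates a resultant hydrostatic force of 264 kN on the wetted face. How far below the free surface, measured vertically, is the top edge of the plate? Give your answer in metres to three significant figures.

d_top ≈ 4.09 m

γ = ρg = 799 × 9.81 / 1000 = 7.83819 kN/m³.
A = 2.27 × 2.72 = 6.1744 m².
From F = γ·h_c·A, the centroid depth is h_c = 264/(7.83819 × 6.1744) = 5.45498 m.
The centroid lies 2.72/2 = 1.36 m below the top edge, so the top edge sits at h_top = 5.45498 − 1.36 = 4.09498 m below the surface.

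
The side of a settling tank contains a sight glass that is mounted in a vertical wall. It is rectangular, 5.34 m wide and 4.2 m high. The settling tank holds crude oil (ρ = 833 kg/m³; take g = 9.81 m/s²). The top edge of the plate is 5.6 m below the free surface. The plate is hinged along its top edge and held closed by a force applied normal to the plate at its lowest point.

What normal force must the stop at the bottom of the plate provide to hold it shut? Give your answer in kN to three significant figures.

γ = ρg = 833 × 9.81 / 1000 = 8.17173 kN/m³.
The centroid lies 4.2/2 = 2.1 m below the top edge, so the centroid depth is h_c = 5.6 + 2.1 = 7.7 m.
A = 5.34 × 4.2 = 22.428 m².
Resultant F = γ·h_c·A = 8.17173 × 7.7 × 22.428 = 1411.22 kN.
I_c = b·h³/12 = 5.34 × 4.2³/12 = 32.9692 m⁴.
Centre of pressure: y_p = y_c + I_c/(y_c·A) = 7.7 + 32.9692/(7.7 × 22.428) = 7.7 + 0.190909 = 7.89091 m along the plane.
The resultant acts 2.1 + 0.190909 = 2.29091 m (along the plate) below the hinge at the top edge, so the moment about the hinge is M = F × 2.29091 = 1411.22 × 2.29091 = 3232.98 kN·m.
A normal force at the bottom, 4.2 m from the hinge, must supply this moment: P = 3232.98/4.2 = 769.757 kN.

P ≈ 770 kN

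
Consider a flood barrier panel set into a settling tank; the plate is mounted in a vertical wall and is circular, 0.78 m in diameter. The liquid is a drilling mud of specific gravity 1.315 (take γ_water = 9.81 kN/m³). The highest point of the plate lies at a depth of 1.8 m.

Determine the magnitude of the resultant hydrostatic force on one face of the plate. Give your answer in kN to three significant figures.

F ≈ 13.5 kN

γ = 1.315 × 9.81 = 12.90015 kN/m³.
The centroid is at the centre, 0.39 m below the top of the plate, so the centroid depth is h_c = 1.8 + 0.39 = 2.19 m.
A = π(0.39)² = 0.477836 m².
Resultant F = γ·h_c·A = 12.90015 × 2.19 × 0.477836 = 13.4995 kN.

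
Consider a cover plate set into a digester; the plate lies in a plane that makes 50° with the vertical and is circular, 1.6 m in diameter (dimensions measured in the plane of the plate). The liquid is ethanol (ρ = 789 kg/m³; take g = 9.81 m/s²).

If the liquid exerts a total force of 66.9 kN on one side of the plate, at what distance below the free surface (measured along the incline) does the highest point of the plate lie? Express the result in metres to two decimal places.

γ = ρg = 789 × 9.81 / 1000 = 7.74009 kN/m³.
A = π(0.8)² = 2.01062 m².
From F = γ·h_c·A, the centroid depth is h_c = 66.9/(7.74009 × 2.01062) = 4.29883 m.
The plate makes 50° with the vertical, i.e. θ = 90° − 50° = 40° to the horizontal. Measuring y along the incline from the free-surface line, vertical depth h = y·sinθ with sinθ = 0.642788.
Along the incline, y_c = h_c/sinθ = 4.29883/0.642788 = 6.68779 m.
The centroid is at the centre, 0.8 m below the top of the plate, so the highest point sits at y_top = 6.68779 − 0.8 = 5.88779 m along the incline.

y_top ≈ 5.89 m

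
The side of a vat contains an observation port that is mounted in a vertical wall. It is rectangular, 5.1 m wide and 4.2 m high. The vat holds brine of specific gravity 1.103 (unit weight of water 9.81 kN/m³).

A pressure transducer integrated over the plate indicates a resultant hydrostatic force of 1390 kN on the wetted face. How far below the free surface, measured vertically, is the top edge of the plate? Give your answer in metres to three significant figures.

γ = 1.103 × 9.81 = 10.82043 kN/m³.
A = 5.1 × 4.2 = 21.42 m².
From F = γ·h_c·A, the centroid depth is h_c = 1390/(10.82043 × 21.42) = 5.99723 m.
The centroid lies 4.2/2 = 2.1 m below the top edge, so the top edge sits at h_top = 5.99723 − 2.1 = 3.89723 m below the surface.

d_top ≈ 3.90 m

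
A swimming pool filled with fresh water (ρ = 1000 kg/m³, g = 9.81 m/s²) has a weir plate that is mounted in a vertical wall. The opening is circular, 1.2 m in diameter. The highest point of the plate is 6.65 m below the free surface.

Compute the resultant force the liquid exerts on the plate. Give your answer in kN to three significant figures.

F ≈ 80.4 kN

γ = ρg = 1000 × 9.81 = 9810 N/m³ = 9.81 kN/m³.
The centroid is at the centre, 0.6 m below the top of the plate, so the centroid depth is h_c = 6.65 + 0.6 = 7.25 m.
A = π(0.6)² = 1.13097 m².
Resultant F = γ·h_c·A = 9.81 × 7.25 × 1.13097 = 80.4374 kN.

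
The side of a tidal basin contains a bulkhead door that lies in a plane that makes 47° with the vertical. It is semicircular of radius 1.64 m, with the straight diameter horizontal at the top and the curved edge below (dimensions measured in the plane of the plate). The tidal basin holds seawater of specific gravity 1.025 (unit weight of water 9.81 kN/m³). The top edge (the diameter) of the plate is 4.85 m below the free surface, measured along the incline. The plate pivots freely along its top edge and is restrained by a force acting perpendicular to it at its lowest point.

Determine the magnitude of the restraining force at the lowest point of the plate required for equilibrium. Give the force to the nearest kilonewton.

γ = 1.025 × 9.81 = 10.05525 kN/m³.
The plate makes 47° with the vertical, i.e. θ = 90° − 47° = 43° to the horizontal. Measuring y along the incline from the free-surface line, vertical depth h = y·sinθ with sinθ = 0.681998.
The centroid of a semicircle lies 4r/(3π) = 0.696038 m from the diameter, here below the top edge, so y_c = 4.85 + 0.696038 = 5.54604 m and h_c = 5.54604 × 0.681998 = 3.78239 m.
A = πr²/2 = π × 1.64²/2 = 4.22481 m².
Resultant F = γ·h_c·A = 10.05525 × 3.78239 × 4.22481 = 160.682 kN.
I_c = (π/8 − 8/(9π))·r⁴ = 0.109757 × 1.64⁴ = 0.793976 m⁴.
Centre of pressure: y_p = y_c + I_c/(y_c·A) = 5.54604 + 0.793976/(5.54604 × 4.22481) = 5.54604 + 0.0338858 = 5.57993 m along the plane.
The resultant acts 0.696038 + 0.0338858 = 0.729924 m (along the plate) below the hinge at the top edge, so the moment about the hinge is M = F × 0.729924 = 160.682 × 0.729924 = 117.286 kN·m.
A normal force at the bottom, 1.64 m from the hinge, must supply this moment: P = 117.286/1.64 = 71.5159 kN.

P ≈ 72 kN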